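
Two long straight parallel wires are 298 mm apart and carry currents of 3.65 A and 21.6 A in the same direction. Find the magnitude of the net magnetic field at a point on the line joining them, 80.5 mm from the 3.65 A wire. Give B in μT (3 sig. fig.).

B ≈ 10.8 μT

Each long wire gives B = μ₀I/(2πd). Distances are d₁ = 0.0805 m and d₂ = 0.2175 m.
B₁ = 9.07×10⁻⁶ T, B₂ = 1.99×10⁻⁵ T.
Between parallel currents the two contributions point in opposite directions, so they subtract. B = |B₁ − B₂| = |9.07×10⁻⁶ − 1.99×10⁻⁵| = 1.08×10⁻⁵ T.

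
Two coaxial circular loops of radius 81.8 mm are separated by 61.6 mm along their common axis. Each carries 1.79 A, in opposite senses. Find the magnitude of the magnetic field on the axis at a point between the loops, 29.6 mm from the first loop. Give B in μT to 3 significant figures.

Each loop contributes B = μ₀IR²/[2(R²+z²)^(3/2)] on the axis, with z measured from that loop.
Loop 1 (z = 0.0296 m): B₁ = 1.14×10⁻⁵ T. Loop 2 (z = 0.032 m): B₂ = 1.11×10⁻⁵ T.
The fields oppose: B = |B₁ − B₂| = 3.27×10⁻⁷ T.

B ≈ 0.327 μT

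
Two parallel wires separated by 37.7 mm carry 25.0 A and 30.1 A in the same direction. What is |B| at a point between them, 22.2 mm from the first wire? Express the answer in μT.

B ≈ 163 μT

Each long wire gives B = μ₀I/(2πd). Distances are d₁ = 0.0222 m and d₂ = 0.0155 m.
B₁ = 2.25×10⁻⁴ T, B₂ = 3.88×10⁻⁴ T.
Between parallel currents the two contributions point in opposite directions, so they subtract. B = |B₁ − B₂| = |2.25×10⁻⁴ − 3.88×10⁻⁴| = 1.63×10⁻⁴ T.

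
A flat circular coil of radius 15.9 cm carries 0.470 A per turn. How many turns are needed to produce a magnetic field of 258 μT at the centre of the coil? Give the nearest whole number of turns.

N = 139

For an N-turn coil, B = Nμ₀I/(2R). A single turn gives B₁ = 1.86×10⁻⁶ T with R = 0.159 m.
N = B/B₁ = 2.58×10⁻⁴ / 1.86×10⁻⁶ = 138.91.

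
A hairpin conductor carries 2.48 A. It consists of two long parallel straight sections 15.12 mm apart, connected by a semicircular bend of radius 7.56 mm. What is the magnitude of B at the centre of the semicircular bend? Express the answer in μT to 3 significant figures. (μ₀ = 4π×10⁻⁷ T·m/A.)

The semicircular arc contributes B_arc = μ₀I·π/(4πR) = μ₀I/(4R) = 1.03×10⁻⁴ T.
Each semi-infinite lead is at perpendicular distance R = 0.00756 m from the centre, with the perpendicular foot at its near end, so it contributes μ₀I/(4πR); both point the same way, together 6.56×10⁻⁵ T.
Arc and leads all point the same direction: B = 1.03×10⁻⁴ + 6.56×10⁻⁵ = 1.69×10⁻⁴ T.

B ≈ 169 μT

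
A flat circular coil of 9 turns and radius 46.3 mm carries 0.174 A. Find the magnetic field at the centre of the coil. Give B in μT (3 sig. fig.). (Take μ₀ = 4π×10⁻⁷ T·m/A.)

B ≈ 21.3 μT

For an N-turn flat coil, B = Nμ₀I/(2R) with R = 0.0463 m.
B = 9 × 2.36×10⁻⁶ T = 2.13×10⁻⁵ T.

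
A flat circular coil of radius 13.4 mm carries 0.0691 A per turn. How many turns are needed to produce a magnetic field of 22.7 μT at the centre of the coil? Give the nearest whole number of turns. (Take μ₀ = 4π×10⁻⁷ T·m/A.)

For an N-turn coil, B = Nμ₀I/(2R). A single turn gives B₁ = 3.24×10⁻⁶ T with R = 0.0134 m.
N = B/B₁ = 2.27×10⁻⁵ / 3.24×10⁻⁶ = 7.01.

N = 7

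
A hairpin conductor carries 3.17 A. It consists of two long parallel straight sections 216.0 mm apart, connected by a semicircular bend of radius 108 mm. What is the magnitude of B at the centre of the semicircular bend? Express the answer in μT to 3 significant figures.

B ≈ 15.1 μT

The semicircular arc contributes B_arc = μ₀I·π/(4πR) = μ₀I/(4R) = 9.22×10⁻⁶ T.
Each semi-infinite lead is at perpendicular distance R = 0.108 m from the centre, with the perpendicular foot at its near end, so it contributes μ₀I/(4πR); both point the same way, together 5.87×10⁻⁶ T.
Arc and leads all point the same direction: B = 9.22×10⁻⁶ + 5.87×10⁻⁶ = 1.51×10⁻⁵ T.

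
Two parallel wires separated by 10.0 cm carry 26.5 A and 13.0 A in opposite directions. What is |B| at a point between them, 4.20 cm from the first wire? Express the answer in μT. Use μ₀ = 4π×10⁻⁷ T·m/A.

Each long wire gives B = μ₀I/(2πd). Distances are d₁ = 0.042 m and d₂ = 0.058 m.
B₁ = 1.26×10⁻⁴ T, B₂ = 4.48×10⁻⁵ T.
Between antiparallel currents both contributions point the same way, so they add. B = B₁ + B₂ = 1.26×10⁻⁴ + 4.48×10⁻⁵ = 1.71×10⁻⁴ T.

B ≈ 171 μT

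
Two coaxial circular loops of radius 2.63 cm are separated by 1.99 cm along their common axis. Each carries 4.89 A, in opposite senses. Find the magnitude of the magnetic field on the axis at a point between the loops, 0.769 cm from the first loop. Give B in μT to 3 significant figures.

B ≈ 16.1 μT

Each loop contributes B = μ₀IR²/[2(R²+z²)^(3/2)] on the axis, with z measured from that loop.
Loop 1 (z = 0.00769 m): B₁ = 1.03×10⁻⁴ T. Loop 2 (z = 0.01221 m): B₂ = 8.72×10⁻⁵ T.
The fields oppose: B = |B₁ − B₂| = 1.61×10⁻⁵ T.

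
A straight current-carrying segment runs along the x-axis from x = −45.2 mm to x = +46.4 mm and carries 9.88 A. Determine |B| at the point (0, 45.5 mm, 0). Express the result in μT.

B ≈ 30.8 μT

For a finite straight segment, B = (μ₀I/4πd)(sinθ₁ + sinθ₂), where θ₁, θ₂ are the angles from the perpendicular to each end.
The perpendicular distance is d = 0.0455 m; the end-offsets along the wire are a = 0.0452 m and b = 0.0464 m.
sinθ₁ = 0.0452/√(0.0452²+0.0455²) = 0.7048; sinθ₂ = 0.0464/√(0.0464²+0.0455²) = 0.7140.
B = (4π×10⁻⁷ × 9.88) / (4π × 0.0455) × (0.7048 + 0.7140) = 3.08×10⁻⁵ T.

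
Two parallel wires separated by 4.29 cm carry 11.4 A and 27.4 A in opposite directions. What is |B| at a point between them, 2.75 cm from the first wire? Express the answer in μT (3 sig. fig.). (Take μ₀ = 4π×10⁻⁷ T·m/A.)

Each long wire gives B = μ₀I/(2πd). Distances are d₁ = 0.0275 m and d₂ = 0.0154 m.
B₁ = 8.29×10⁻⁵ T, B₂ = 3.56×10⁻⁴ T.
Between antiparallel currents both contributions point the same way, so they add. B = B₁ + B₂ = 8.29×10⁻⁵ + 3.56×10⁻⁴ = 4.39×10⁻⁴ T.

B ≈ 439 μT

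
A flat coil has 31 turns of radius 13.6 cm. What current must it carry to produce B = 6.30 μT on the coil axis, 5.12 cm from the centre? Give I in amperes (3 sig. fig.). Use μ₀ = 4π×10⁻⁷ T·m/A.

I ≈ 0.0537 A

For an N-turn coil, B = Nμ₀IR²/[2(R²+z²)^(3/2)] with R = 0.136 m, z = 0.0512 m, so I = 2B(R²+z²)^(3/2)/(Nμ₀R²) = 2 × 6.30×10⁻⁶ × 3.07×10⁻³ / (31 × 4π×10⁻⁷ × 0.0185) = 5.37×10⁻² A.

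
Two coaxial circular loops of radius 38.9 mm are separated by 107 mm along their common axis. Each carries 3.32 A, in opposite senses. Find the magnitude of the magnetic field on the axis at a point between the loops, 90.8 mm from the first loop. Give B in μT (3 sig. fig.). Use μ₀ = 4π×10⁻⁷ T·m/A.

B ≈ 38.9 μT

Each loop contributes B = μ₀IR²/[2(R²+z²)^(3/2)] on the axis, with z measured from that loop.
Loop 1 (z = 0.0908 m): B₁ = 3.27×10⁻⁶ T. Loop 2 (z = 0.0162 m): B₂ = 4.22×10⁻⁵ T.
The fields oppose: B = |B₁ − B₂| = 3.89×10⁻⁵ T.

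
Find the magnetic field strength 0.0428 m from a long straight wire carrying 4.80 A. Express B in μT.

B ≈ 22.4 μT

For an infinitely long straight wire, B = μ₀I/(2πd).
B = (4π×10⁻⁷ × 4.80) / (2π × 0.0428) = 2.24×10⁻⁵ T.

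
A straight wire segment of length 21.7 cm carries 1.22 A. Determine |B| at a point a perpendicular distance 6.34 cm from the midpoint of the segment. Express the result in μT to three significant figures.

B ≈ 3.32 μT

For a finite straight segment, B = (μ₀I/4πd)(sinθ₁ + sinθ₂), where θ₁, θ₂ are the angles from the perpendicular to each end.
The perpendicular from the point meets the wire at its midpoint, so each end is L/2 = 0.1085 m away along the wire.
sinθ₁ = 0.1085/√(0.1085²+0.0634²) = 0.8634; sinθ₂ = 0.1085/√(0.1085²+0.0634²) = 0.8634.
B = (4π×10⁻⁷ × 1.22) / (4π × 0.0634) × (0.8634 + 0.8634) = 3.32×10⁻⁶ T.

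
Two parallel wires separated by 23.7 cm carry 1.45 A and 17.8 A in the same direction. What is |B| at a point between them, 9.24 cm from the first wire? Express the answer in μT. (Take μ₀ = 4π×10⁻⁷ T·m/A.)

B ≈ 21.5 μT

Each long wire gives B = μ₀I/(2πd). Distances are d₁ = 0.0924 m and d₂ = 0.1446 m.
B₁ = 3.14×10⁻⁶ T, B₂ = 2.46×10⁻⁵ T.
Between parallel currents the two contributions point in opposite directions, so they subtract. B = |B₁ − B₂| = |3.14×10⁻⁶ − 2.46×10⁻⁵| = 2.15×10⁻⁵ T.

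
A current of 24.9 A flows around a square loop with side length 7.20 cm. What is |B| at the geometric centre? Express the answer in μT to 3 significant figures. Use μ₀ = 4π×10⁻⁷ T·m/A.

B ≈ 391 μT

Each side is a finite straight segment at perpendicular distance d = a/(2 tan(π/4)) = 0.036 m from the centre, with end-angles ±π/4.
One side contributes B₁ = (μ₀I/4πd)·2 sin(π/4) = 9.78×10⁻⁵ T.
All 4 sides add in the same direction: B = 4 × 9.78×10⁻⁵ = 3.91×10⁻⁴ T.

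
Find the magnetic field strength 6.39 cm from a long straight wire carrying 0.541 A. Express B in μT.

B ≈ 1.69 μT

For an infinitely long straight wire, B = μ₀I/(2πd).
B = (4π×10⁻⁷ × 0.541) / (2π × 0.0639) = 1.69×10⁻⁶ T.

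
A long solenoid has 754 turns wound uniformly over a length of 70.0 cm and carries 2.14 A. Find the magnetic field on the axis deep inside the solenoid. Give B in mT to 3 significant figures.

Inside a long solenoid, B = μ₀nI with n = 1077 turns/m.
B = 4π×10⁻⁷ × 1077 × 2.14 = 2.90×10⁻³ T.

B ≈ 2.90 mT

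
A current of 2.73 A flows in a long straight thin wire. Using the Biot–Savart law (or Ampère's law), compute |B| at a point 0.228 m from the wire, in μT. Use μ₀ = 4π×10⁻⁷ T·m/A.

For an infinitely long straight wire, B = μ₀I/(2πd).
B = (4π×10⁻⁷ × 2.73) / (2π × 0.228) = 2.39×10⁻⁶ T.

B ≈ 2.39 μT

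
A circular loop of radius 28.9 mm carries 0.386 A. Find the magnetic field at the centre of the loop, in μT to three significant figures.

At the centre of a circular loop the Biot–Savart law gives B = μ₀I/(2R).
B = (4π×10⁻⁷ × 0.386) / (2 × 0.0289) = 8.39×10⁻⁶ T.

B ≈ 8.39 μT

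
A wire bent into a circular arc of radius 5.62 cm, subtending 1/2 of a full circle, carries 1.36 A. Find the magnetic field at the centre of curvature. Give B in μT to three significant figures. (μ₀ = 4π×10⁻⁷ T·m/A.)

The Biot–Savart field of a circular arc at its centre is B = μ₀Iφ/(4πR), with φ = 3.142 rad.
B = (4π×10⁻⁷ × 1.36 × 3.142) / (4π × 0.0562) = 7.60×10⁻⁶ T.

B ≈ 7.60 μT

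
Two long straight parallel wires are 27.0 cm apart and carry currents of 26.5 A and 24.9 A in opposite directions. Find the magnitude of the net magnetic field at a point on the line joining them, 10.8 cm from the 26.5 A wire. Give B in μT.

Each long wire gives B = μ₀I/(2πd). Distances are d₁ = 0.108 m and d₂ = 0.162 m.
B₁ = 4.91×10⁻⁵ T, B₂ = 3.07×10⁻⁵ T.
Between antiparallel currents both contributions point the same way, so they add. B = B₁ + B₂ = 4.91×10⁻⁵ + 3.07×10⁻⁵ = 7.98×10⁻⁵ T.

B ≈ 79.8 μT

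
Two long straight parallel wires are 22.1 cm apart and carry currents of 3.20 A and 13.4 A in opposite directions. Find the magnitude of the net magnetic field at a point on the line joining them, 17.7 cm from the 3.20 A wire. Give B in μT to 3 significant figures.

B ≈ 64.5 μT

Each long wire gives B = μ₀I/(2πd). Distances are d₁ = 0.177 m and d₂ = 0.044 m.
B₁ = 3.62×10⁻⁶ T, B₂ = 6.09×10⁻⁵ T.
Between antiparallel currents both contributions point the same way, so they add. B = B₁ + B₂ = 3.62×10⁻⁶ + 6.09×10⁻⁵ = 6.45×10⁻⁵ T.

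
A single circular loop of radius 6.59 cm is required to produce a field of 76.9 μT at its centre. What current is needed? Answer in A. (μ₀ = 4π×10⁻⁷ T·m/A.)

I ≈ 8.07 A

At the centre of a circular loop B = μ₀I/(2R), so I = 2RB/μ₀.
With R = 0.0659 m, I = 2 × 0.0659 × 7.69×10⁻⁵ / (4π×10⁻⁷) = 8.07 A.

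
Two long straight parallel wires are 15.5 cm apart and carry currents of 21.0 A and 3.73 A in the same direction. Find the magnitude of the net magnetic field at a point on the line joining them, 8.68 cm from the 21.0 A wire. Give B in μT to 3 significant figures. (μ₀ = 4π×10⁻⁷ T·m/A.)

Each long wire gives B = μ₀I/(2πd). Distances are d₁ = 0.0868 m and d₂ = 0.0682 m.
B₁ = 4.84×10⁻⁵ T, B₂ = 1.09×10⁻⁵ T.
Between parallel currents the two contributions point in opposite directions, so they subtract. B = |B₁ − B₂| = |4.84×10⁻⁵ − 1.09×10⁻⁵| = 3.74×10⁻⁵ T.

B ≈ 37.4 μT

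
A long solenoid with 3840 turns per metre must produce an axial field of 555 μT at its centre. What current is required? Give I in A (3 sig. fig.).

I ≈ 0.115 A

Inside a long solenoid B = μ₀nI with n = 3840 m⁻¹, so I = B/(μ₀n).
I = 5.55×10⁻⁴ / (4π×10⁻⁷ × 3840) = 0.115 A.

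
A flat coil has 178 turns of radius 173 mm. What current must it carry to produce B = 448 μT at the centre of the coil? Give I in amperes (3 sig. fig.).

For an N-turn coil, B = Nμ₀I/(2R) with R = 0.173 m, so I = 2RB/(Nμ₀) = 2 × 0.173 × 4.48×10⁻⁴ / (178 × 4π×10⁻⁷) = 0.693 A.

I ≈ 0.693 A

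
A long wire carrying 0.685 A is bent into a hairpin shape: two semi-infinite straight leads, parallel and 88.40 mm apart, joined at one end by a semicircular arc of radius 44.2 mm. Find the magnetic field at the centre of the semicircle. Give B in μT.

The semicircular arc contributes B_arc = μ₀I·π/(4πR) = μ₀I/(4R) = 4.87×10⁻⁶ T.
Each semi-infinite lead is at perpendicular distance R = 0.0442 m from the centre, with the perpendicular foot at its near end, so it contributes μ₀I/(4πR); both point the same way, together 3.10×10⁻⁶ T.
Arc and leads all point the same direction: B = 4.87×10⁻⁶ + 3.10×10⁻⁶ = 7.97×10⁻⁶ T.

B ≈ 7.97 μT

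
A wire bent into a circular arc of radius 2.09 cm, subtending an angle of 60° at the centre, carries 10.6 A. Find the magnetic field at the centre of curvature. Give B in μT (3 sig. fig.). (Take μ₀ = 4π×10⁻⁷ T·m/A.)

B ≈ 53.1 μT

The Biot–Savart field of a circular arc at its centre is B = μ₀Iφ/(4πR), with φ = 1.047 rad.
B = (4π×10⁻⁷ × 10.6 × 1.047) / (4π × 0.0209) = 5.31×10⁻⁵ T.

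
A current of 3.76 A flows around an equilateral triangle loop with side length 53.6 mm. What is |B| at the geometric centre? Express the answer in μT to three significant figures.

Each side is a finite straight segment at perpendicular distance d = a/(2 tan(π/3)) = 0.01547 m from the centre, with end-angles ±π/3.
One side contributes B₁ = (μ₀I/4πd)·2 sin(π/3) = 4.21×10⁻⁵ T.
All 3 sides add in the same direction: B = 3 × 4.21×10⁻⁵ = 1.26×10⁻⁴ T.

B ≈ 126 μT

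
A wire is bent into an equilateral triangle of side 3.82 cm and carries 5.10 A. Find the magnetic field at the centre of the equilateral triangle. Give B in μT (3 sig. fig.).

Each side is a finite straight segment at perpendicular distance d = a/(2 tan(π/3)) = 0.01103 m from the centre, with end-angles ±π/3.
One side contributes B₁ = (μ₀I/4πd)·2 sin(π/3) = 8.01×10⁻⁵ T.
All 3 sides add in the same direction: B = 3 × 8.01×10⁻⁵ = 2.40×10⁻⁴ T.

B ≈ 240 μT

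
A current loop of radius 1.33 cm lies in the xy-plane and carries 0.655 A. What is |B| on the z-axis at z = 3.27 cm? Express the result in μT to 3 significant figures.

B ≈ 1.65 μT

On the axis of a circular loop, B = μ₀IR² / [2(R²+z²)^(3/2)].
R² + z² = (0.0133)² + (0.0327)² = 0.001246 m², and (R²+z²)^(3/2) = 4.40×10⁻⁵ m³.
B = (4π×10⁻⁷ × 0.655 × 0.0001769) / (2 × 4.40×10⁻⁵) = 1.65×10⁻⁶ T.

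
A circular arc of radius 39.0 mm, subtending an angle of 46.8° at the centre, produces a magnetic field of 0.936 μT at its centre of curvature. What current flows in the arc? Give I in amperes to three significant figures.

I ≈ 0.447 A

For a circular arc, B = μ₀Iφ/(4πR) with φ in radians; here φ = 0.8168 rad.
So I = 4πRB/(μ₀φ) = 4π × 0.039 × 9.36×10⁻⁷ / (4π×10⁻⁷ × 0.8168) = 0.447 A.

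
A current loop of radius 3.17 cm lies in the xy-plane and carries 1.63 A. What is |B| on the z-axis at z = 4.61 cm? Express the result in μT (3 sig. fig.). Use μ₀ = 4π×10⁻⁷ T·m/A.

On the axis of a circular loop, B = μ₀IR² / [2(R²+z²)^(3/2)].
R² + z² = (0.0317)² + (0.0461)² = 0.00313 m², and (R²+z²)^(3/2) = 1.75×10⁻⁴ m³.
B = (4π×10⁻⁷ × 1.63 × 0.001005) / (2 × 1.75×10⁻⁴) = 5.88×10⁻⁶ T.

B ≈ 5.88 μT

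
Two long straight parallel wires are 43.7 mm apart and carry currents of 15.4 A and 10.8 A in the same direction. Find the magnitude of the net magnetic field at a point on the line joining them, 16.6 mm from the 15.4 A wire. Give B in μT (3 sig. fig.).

B ≈ 106 μT

Each long wire gives B = μ₀I/(2πd). Distances are d₁ = 0.0166 m and d₂ = 0.0271 m.
B₁ = 1.86×10⁻⁴ T, B₂ = 7.97×10⁻⁵ T.
Between parallel currents the two contributions point in opposite directions, so they subtract. B = |B₁ − B₂| = |1.86×10⁻⁴ − 7.97×10⁻⁵| = 1.06×10⁻⁴ T.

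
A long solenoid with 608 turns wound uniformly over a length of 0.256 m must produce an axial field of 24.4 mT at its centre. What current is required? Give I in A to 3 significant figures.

Inside a long solenoid B = μ₀nI with n = 2375 m⁻¹, so I = B/(μ₀n).
I = 2.44×10⁻² / (4π×10⁻⁷ × 2375) = 8.18 A.

I ≈ 8.18 A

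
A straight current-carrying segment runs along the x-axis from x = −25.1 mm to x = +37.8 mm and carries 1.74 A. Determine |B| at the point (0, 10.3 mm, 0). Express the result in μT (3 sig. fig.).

B ≈ 31.9 μT

For a finite straight segment, B = (μ₀I/4πd)(sinθ₁ + sinθ₂), where θ₁, θ₂ are the angles from the perpendicular to each end.
The perpendicular distance is d = 0.0103 m; the end-offsets along the wire are a = 0.0251 m and b = 0.0378 m.
sinθ₁ = 0.0251/√(0.0251²+0.0103²) = 0.9251; sinθ₂ = 0.0378/√(0.0378²+0.0103²) = 0.9648.
B = (4π×10⁻⁷ × 1.74) / (4π × 0.0103) × (0.9251 + 0.9648) = 3.19×10⁻⁵ T.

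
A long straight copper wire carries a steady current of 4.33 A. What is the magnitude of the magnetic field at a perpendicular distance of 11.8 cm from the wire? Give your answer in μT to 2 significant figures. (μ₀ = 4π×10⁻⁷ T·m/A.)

B ≈ 7.3 μT

For an infinitely long straight wire, B = μ₀I/(2πd).
B = (4π×10⁻⁷ × 4.33) / (2π × 0.118) = 7.34×10⁻⁶ T.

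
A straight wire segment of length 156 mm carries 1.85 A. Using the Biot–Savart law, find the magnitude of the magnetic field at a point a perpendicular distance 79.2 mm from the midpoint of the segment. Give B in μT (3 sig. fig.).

For a finite straight segment, B = (μ₀I/4πd)(sinθ₁ + sinθ₂), where θ₁, θ₂ are the angles from the perpendicular to each end.
The perpendicular from the point meets the wire at its midpoint, so each end is L/2 = 0.078 m away along the wire.
sinθ₁ = 0.078/√(0.078²+0.0792²) = 0.7017; sinθ₂ = 0.078/√(0.078²+0.0792²) = 0.7017.
B = (4π×10⁻⁷ × 1.85) / (4π × 0.0792) × (0.7017 + 0.7017) = 3.28×10⁻⁶ T.

B ≈ 3.28 μT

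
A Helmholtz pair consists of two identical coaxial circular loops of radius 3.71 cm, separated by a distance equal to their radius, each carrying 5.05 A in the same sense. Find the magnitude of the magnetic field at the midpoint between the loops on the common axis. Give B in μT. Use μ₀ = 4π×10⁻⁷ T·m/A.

B ≈ 122 μT

Each loop contributes B = μ₀IR²/[2(R²+z²)^(3/2)] on the axis, with z measured from that loop.
Loop 1 (z = 0.01855 m): B₁ = 6.12×10⁻⁵ T. Loop 2 (z = 0.01855 m): B₂ = 6.12×10⁻⁵ T.
The fields add: B = B₁ + B₂ = 1.22×10⁻⁴ T.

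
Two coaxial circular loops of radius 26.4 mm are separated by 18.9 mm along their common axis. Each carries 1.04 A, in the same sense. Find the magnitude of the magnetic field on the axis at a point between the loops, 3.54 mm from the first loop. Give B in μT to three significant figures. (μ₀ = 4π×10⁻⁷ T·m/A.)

B ≈ 40.1 μT

Each loop contributes B = μ₀IR²/[2(R²+z²)^(3/2)] on the axis, with z measured from that loop.
Loop 1 (z = 0.00354 m): B₁ = 2.41×10⁻⁵ T. Loop 2 (z = 0.01536 m): B₂ = 1.60×10⁻⁵ T.
The fields add: B = B₁ + B₂ = 4.01×10⁻⁵ T.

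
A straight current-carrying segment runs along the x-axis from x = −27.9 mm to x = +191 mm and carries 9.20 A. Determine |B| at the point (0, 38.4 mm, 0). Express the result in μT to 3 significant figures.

For a finite straight segment, B = (μ₀I/4πd)(sinθ₁ + sinθ₂), where θ₁, θ₂ are the angles from the perpendicular to each end.
The perpendicular distance is d = 0.0384 m; the end-offsets along the wire are a = 0.0279 m and b = 0.191 m.
sinθ₁ = 0.0279/√(0.0279²+0.0384²) = 0.5878; sinθ₂ = 0.191/√(0.191²+0.0384²) = 0.9804.
B = (4π×10⁻⁷ × 9.20) / (4π × 0.0384) × (0.5878 + 0.9804) = 3.76×10⁻⁵ T.

B ≈ 37.6 μT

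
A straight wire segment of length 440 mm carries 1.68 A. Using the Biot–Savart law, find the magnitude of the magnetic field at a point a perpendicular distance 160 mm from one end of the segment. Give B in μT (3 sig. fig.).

B ≈ 0.987 μT

For a finite straight segment, B = (μ₀I/4πd)(sinθ₁ + sinθ₂), where θ₁, θ₂ are the angles from the perpendicular to each end.
The perpendicular foot is at one end, so the two end-offsets along the wire are 0 and L = 0.44 m.
sinθ₁ = 0/√(0²+0.16²) = 0.0000; sinθ₂ = 0.44/√(0.44²+0.16²) = 0.9398.
B = (4π×10⁻⁷ × 1.68) / (4π × 0.16) × (0.0000 + 0.9398) = 9.87×10⁻⁷ T.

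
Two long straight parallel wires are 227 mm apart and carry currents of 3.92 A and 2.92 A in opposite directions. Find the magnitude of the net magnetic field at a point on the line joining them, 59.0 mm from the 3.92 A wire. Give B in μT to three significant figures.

B ≈ 16.8 μT

Each long wire gives B = μ₀I/(2πd). Distances are d₁ = 0.059 m and d₂ = 0.168 m.
B₁ = 1.33×10⁻⁵ T, B₂ = 3.48×10⁻⁶ T.
Between antiparallel currents both contributions point the same way, so they add. B = B₁ + B₂ = 1.33×10⁻⁵ + 3.48×10⁻⁶ = 1.68×10⁻⁵ T.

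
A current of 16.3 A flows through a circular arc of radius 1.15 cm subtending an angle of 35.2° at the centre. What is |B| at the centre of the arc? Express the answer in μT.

B ≈ 87.1 μT

The Biot–Savart field of a circular arc at its centre is B = μ₀Iφ/(4πR), with φ = 0.6144 rad.
B = (4π×10⁻⁷ × 16.3 × 0.6144) / (4π × 0.0115) = 8.71×10⁻⁵ T.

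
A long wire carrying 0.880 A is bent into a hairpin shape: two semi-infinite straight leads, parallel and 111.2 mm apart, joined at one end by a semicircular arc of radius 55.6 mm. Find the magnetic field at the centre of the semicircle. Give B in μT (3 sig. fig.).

B ≈ 8.14 μT

The semicircular arc contributes B_arc = μ₀I·π/(4πR) = μ₀I/(4R) = 4.97×10⁻⁶ T.
Each semi-infinite lead is at perpendicular distance R = 0.0556 m from the centre, with the perpendicular foot at its near end, so it contributes μ₀I/(4πR); both point the same way, together 3.17×10⁻⁶ T.
Arc and leads all point the same direction: B = 4.97×10⁻⁶ + 3.17×10⁻⁶ = 8.14×10⁻⁶ T.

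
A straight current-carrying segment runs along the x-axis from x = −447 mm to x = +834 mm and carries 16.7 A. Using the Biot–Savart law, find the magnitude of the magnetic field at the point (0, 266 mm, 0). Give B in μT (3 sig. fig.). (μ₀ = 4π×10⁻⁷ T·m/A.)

For a finite straight segment, B = (μ₀I/4πd)(sinθ₁ + sinθ₂), where θ₁, θ₂ are the angles from the perpendicular to each end.
The perpendicular distance is d = 0.266 m; the end-offsets along the wire are a = 0.447 m and b = 0.834 m.
sinθ₁ = 0.447/√(0.447²+0.266²) = 0.8594; sinθ₂ = 0.834/√(0.834²+0.266²) = 0.9527.
B = (4π×10⁻⁷ × 16.7) / (4π × 0.266) × (0.8594 + 0.9527) = 1.14×10⁻⁵ T.

B ≈ 11.4 μT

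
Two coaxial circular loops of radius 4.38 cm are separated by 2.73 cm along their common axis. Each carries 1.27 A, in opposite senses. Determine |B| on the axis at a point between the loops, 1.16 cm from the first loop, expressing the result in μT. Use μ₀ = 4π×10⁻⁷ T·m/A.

B ≈ 1.26 μT

Each loop contributes B = μ₀IR²/[2(R²+z²)^(3/2)] on the axis, with z measured from that loop.
Loop 1 (z = 0.0116 m): B₁ = 1.65×10⁻⁵ T. Loop 2 (z = 0.0157 m): B₂ = 1.52×10⁻⁵ T.
The fields oppose: B = |B₁ − B₂| = 1.26×10⁻⁶ T.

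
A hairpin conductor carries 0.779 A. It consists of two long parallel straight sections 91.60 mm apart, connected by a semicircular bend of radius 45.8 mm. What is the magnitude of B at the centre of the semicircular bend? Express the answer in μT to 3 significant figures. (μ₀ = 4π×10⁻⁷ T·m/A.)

The semicircular arc contributes B_arc = μ₀I·π/(4πR) = μ₀I/(4R) = 5.34×10⁻⁶ T.
Each semi-infinite lead is at perpendicular distance R = 0.0458 m from the centre, with the perpendicular foot at its near end, so it contributes μ₀I/(4πR); both point the same way, together 3.40×10⁻⁶ T.
Arc and leads all point the same direction: B = 5.34×10⁻⁶ + 3.40×10⁻⁶ = 8.75×10⁻⁶ T.

B ≈ 8.75 μT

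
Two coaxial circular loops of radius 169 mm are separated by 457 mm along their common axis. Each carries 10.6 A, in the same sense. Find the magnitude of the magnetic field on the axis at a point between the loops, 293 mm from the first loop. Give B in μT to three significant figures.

B ≈ 19.5 μT

Each loop contributes B = μ₀IR²/[2(R²+z²)^(3/2)] on the axis, with z measured from that loop.
Loop 1 (z = 0.293 m): B₁ = 4.92×10⁻⁶ T. Loop 2 (z = 0.164 m): B₂ = 1.46×10⁻⁵ T.
The fields add: B = B₁ + B₂ = 1.95×10⁻⁵ T.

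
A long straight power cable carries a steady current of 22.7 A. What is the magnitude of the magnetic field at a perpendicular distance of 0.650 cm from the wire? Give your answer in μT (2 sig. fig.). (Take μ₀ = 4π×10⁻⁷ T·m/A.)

For an infinitely long straight wire, B = μ₀I/(2πd).
B = (4π×10⁻⁷ × 22.7) / (2π × 0.0065) = 6.98×10⁻⁴ T.

B ≈ 700 μT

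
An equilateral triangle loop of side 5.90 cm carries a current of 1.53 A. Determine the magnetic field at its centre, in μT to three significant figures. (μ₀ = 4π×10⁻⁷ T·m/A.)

B ≈ 46.7 μT

Each side is a finite straight segment at perpendicular distance d = a/(2 tan(π/3)) = 0.01703 m from the centre, with end-angles ±π/3.
One side contributes B₁ = (μ₀I/4πd)·2 sin(π/3) = 1.56×10⁻⁵ T.
All 3 sides add in the same direction: B = 3 × 1.56×10⁻⁵ = 4.67×10⁻⁵ T.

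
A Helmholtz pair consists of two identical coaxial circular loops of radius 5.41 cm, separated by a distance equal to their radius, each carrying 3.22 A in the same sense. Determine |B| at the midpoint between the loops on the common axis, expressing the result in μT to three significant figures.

Each loop contributes B = μ₀IR²/[2(R²+z²)^(3/2)] on the axis, with z measured from that loop.
Loop 1 (z = 0.02705 m): B₁ = 2.68×10⁻⁵ T. Loop 2 (z = 0.02705 m): B₂ = 2.68×10⁻⁵ T.
The fields add: B = B₁ + B₂ = 5.35×10⁻⁵ T.

B ≈ 53.5 μT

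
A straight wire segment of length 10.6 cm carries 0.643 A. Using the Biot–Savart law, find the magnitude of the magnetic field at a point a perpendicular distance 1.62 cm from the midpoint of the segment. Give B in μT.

B ≈ 7.59 μT

For a finite straight segment, B = (μ₀I/4πd)(sinθ₁ + sinθ₂), where θ₁, θ₂ are the angles from the perpendicular to each end.
The perpendicular from the point meets the wire at its midpoint, so each end is L/2 = 0.053 m away along the wire.
sinθ₁ = 0.053/√(0.053²+0.0162²) = 0.9563; sinθ₂ = 0.053/√(0.053²+0.0162²) = 0.9563.
B = (4π×10⁻⁷ × 0.643) / (4π × 0.0162) × (0.9563 + 0.9563) = 7.59×10⁻⁶ T.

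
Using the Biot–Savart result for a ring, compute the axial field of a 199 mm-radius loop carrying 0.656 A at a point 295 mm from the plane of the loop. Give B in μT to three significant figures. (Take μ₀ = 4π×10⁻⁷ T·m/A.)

B ≈ 0.362 μT

On the axis of a circular loop, B = μ₀IR² / [2(R²+z²)^(3/2)].
R² + z² = (0.199)² + (0.295)² = 0.1266 m², and (R²+z²)^(3/2) = 4.51×10⁻² m³.
B = (4π×10⁻⁷ × 0.656 × 0.0396) / (2 × 4.51×10⁻²) = 3.62×10⁻⁷ T.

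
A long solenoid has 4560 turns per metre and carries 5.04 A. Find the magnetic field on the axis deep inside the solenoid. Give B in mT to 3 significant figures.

Inside a long solenoid, B = μ₀nI with n = 4560 turns/m.
B = 4π×10⁻⁷ × 4560 × 5.04 = 2.89×10⁻² T.

B ≈ 28.9 mT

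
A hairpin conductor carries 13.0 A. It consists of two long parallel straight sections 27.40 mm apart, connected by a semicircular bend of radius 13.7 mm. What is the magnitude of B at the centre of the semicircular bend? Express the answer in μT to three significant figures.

B ≈ 488 μT

The semicircular arc contributes B_arc = μ₀I·π/(4πR) = μ₀I/(4R) = 2.98×10⁻⁴ T.
Each semi-infinite lead is at perpendicular distance R = 0.0137 m from the centre, with the perpendicular foot at its near end, so it contributes μ₀I/(4πR); both point the same way, together 1.90×10⁻⁴ T.
Arc and leads all point the same direction: B = 2.98×10⁻⁴ + 1.90×10⁻⁴ = 4.88×10⁻⁴ T.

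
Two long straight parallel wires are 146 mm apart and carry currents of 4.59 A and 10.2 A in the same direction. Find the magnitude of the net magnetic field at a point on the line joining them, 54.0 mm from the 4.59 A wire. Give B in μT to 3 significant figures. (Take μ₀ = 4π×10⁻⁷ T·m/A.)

B ≈ 5.17 μT

Each long wire gives B = μ₀I/(2πd). Distances are d₁ = 0.054 m and d₂ = 0.092 m.
B₁ = 1.70×10⁻⁵ T, B₂ = 2.22×10⁻⁵ T.
Between parallel currents the two contributions point in opposite directions, so they subtract. B = |B₁ − B₂| = |1.70×10⁻⁵ − 2.22×10⁻⁵| = 5.17×10⁻⁶ T.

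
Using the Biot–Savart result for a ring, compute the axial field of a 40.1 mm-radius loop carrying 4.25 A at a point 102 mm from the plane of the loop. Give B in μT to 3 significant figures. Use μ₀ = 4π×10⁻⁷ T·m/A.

B ≈ 3.26 μT

On the axis of a circular loop, B = μ₀IR² / [2(R²+z²)^(3/2)].
R² + z² = (0.0401)² + (0.102)² = 0.01201 m², and (R²+z²)^(3/2) = 1.32×10⁻³ m³.
B = (4π×10⁻⁷ × 4.25 × 0.001608) / (2 × 1.32×10⁻³) = 3.26×10⁻⁶ T.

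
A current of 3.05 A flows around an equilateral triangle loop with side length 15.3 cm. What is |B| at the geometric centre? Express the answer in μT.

Each side is a finite straight segment at perpendicular distance d = a/(2 tan(π/3)) = 0.04417 m from the centre, with end-angles ±π/3.
One side contributes B₁ = (μ₀I/4πd)·2 sin(π/3) = 1.20×10⁻⁵ T.
All 3 sides add in the same direction: B = 3 × 1.20×10⁻⁵ = 3.59×10⁻⁵ T.

B ≈ 35.9 μT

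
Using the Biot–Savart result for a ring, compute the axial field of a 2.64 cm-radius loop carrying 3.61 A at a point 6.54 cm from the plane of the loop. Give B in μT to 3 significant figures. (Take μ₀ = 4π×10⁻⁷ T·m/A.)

B ≈ 4.51 μT

On the axis of a circular loop, B = μ₀IR² / [2(R²+z²)^(3/2)].
R² + z² = (0.0264)² + (0.0654)² = 0.004974 m², and (R²+z²)^(3/2) = 3.51×10⁻⁴ m³.
B = (4π×10⁻⁷ × 3.61 × 0.000697) / (2 × 3.51×10⁻⁴) = 4.51×10⁻⁶ T.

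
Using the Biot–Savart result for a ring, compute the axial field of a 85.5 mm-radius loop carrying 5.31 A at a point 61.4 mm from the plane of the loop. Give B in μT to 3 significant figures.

B ≈ 20.9 μT

On the axis of a circular loop, B = μ₀IR² / [2(R²+z²)^(3/2)].
R² + z² = (0.0855)² + (0.0614)² = 0.01108 m², and (R²+z²)^(3/2) = 1.17×10⁻³ m³.
B = (4π×10⁻⁷ × 5.31 × 0.00731) / (2 × 1.17×10⁻³) = 2.09×10⁻⁵ T.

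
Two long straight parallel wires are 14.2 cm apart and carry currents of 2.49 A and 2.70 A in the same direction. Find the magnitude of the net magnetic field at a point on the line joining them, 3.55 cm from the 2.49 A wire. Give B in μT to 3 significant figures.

Each long wire gives B = μ₀I/(2πd). Distances are d₁ = 0.0355 m and d₂ = 0.1065 m.
B₁ = 1.40×10⁻⁵ T, B₂ = 5.07×10⁻⁶ T.
Between parallel currents the two contributions point in opposite directions, so they subtract. B = |B₁ − B₂| = |1.40×10⁻⁵ − 5.07×10⁻⁶| = 8.96×10⁻⁶ T.

B ≈ 8.96 μT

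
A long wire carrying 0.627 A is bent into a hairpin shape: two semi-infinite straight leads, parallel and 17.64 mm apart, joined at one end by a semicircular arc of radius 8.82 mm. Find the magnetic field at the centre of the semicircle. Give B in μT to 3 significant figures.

The semicircular arc contributes B_arc = μ₀I·π/(4πR) = μ₀I/(4R) = 2.23×10⁻⁵ T.
Each semi-infinite lead is at perpendicular distance R = 0.00882 m from the centre, with the perpendicular foot at its near end, so it contributes μ₀I/(4πR); both point the same way, together 1.42×10⁻⁵ T.
Arc and leads all point the same direction: B = 2.23×10⁻⁵ + 1.42×10⁻⁵ = 3.66×10⁻⁵ T.

B ≈ 36.6 μT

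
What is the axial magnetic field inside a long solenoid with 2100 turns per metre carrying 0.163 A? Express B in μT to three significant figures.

B ≈ 430 μT

Inside a long solenoid, B = μ₀nI with n = 2100 turns/m.
B = 4π×10⁻⁷ × 2100 × 0.163 = 4.30×10⁻⁴ T.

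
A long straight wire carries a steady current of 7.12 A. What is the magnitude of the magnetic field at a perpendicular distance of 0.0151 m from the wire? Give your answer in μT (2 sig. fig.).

For an infinitely long straight wire, B = μ₀I/(2πd).
B = (4π×10⁻⁷ × 7.12) / (2π × 0.0151) = 9.43×10⁻⁵ T.

B ≈ 94 μT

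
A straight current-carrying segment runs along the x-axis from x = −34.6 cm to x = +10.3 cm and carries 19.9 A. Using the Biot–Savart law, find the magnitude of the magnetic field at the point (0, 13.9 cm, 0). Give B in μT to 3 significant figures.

B ≈ 21.8 μT

For a finite straight segment, B = (μ₀I/4πd)(sinθ₁ + sinθ₂), where θ₁, θ₂ are the angles from the perpendicular to each end.
The perpendicular distance is d = 0.139 m; the end-offsets along the wire are a = 0.346 m and b = 0.103 m.
sinθ₁ = 0.346/√(0.346²+0.139²) = 0.9279; sinθ₂ = 0.103/√(0.103²+0.139²) = 0.5954.
B = (4π×10⁻⁷ × 19.9) / (4π × 0.139) × (0.9279 + 0.5954) = 2.18×10⁻⁵ T.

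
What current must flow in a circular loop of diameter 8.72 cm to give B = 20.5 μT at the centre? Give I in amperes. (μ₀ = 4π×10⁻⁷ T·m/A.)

At the centre of a circular loop B = μ₀I/(2R), so I = 2RB/μ₀.
With R = 0.0436 m, I = 2 × 0.0436 × 2.05×10⁻⁵ / (4π×10⁻⁷) = 1.42 A.

I ≈ 1.42 A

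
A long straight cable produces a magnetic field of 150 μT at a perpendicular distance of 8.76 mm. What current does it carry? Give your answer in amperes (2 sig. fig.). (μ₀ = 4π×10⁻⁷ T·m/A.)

For a long straight wire B = μ₀I/(2πd), so I = 2πdB/μ₀.
I = 2π × 0.00876 × 1.50×10⁻⁴ / (4π×10⁻⁷) = 6.57 A.

I ≈ 6.6 A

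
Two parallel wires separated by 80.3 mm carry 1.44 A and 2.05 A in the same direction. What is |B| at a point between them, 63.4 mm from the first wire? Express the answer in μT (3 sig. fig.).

Each long wire gives B = μ₀I/(2πd). Distances are d₁ = 0.0634 m and d₂ = 0.0169 m.
B₁ = 4.54×10⁻⁶ T, B₂ = 2.43×10⁻⁵ T.
Between parallel currents the two contributions point in opposite directions, so they subtract. B = |B₁ − B₂| = |4.54×10⁻⁶ − 2.43×10⁻⁵| = 1.97×10⁻⁵ T.

B ≈ 19.7 μT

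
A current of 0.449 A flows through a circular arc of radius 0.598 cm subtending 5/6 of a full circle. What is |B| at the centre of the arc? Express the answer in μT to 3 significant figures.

B ≈ 39.3 μT

The Biot–Savart field of a circular arc at its centre is B = μ₀Iφ/(4πR), with φ = 5.236 rad.
B = (4π×10⁻⁷ × 0.449 × 5.236) / (4π × 0.00598) = 3.93×10⁻⁵ T.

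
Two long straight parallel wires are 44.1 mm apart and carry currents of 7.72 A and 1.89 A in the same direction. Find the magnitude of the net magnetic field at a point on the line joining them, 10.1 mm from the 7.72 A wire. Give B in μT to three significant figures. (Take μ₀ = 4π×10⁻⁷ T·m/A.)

B ≈ 142 μT

Each long wire gives B = μ₀I/(2πd). Distances are d₁ = 0.0101 m and d₂ = 0.034 m.
B₁ = 1.53×10⁻⁴ T, B₂ = 1.11×10⁻⁵ T.
Between parallel currents the two contributions point in opposite directions, so they subtract. B = |B₁ − B₂| = |1.53×10⁻⁴ − 1.11×10⁻⁵| = 1.42×10⁻⁴ T.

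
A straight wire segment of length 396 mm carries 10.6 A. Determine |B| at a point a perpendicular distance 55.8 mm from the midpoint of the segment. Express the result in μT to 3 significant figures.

For a finite straight segment, B = (μ₀I/4πd)(sinθ₁ + sinθ₂), where θ₁, θ₂ are the angles from the perpendicular to each end.
The perpendicular from the point meets the wire at its midpoint, so each end is L/2 = 0.198 m away along the wire.
sinθ₁ = 0.198/√(0.198²+0.0558²) = 0.9625; sinθ₂ = 0.198/√(0.198²+0.0558²) = 0.9625.
B = (4π×10⁻⁷ × 10.6) / (4π × 0.0558) × (0.9625 + 0.9625) = 3.66×10⁻⁵ T.

B ≈ 36.6 μT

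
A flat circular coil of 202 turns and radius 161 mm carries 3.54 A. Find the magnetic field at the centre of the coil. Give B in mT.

For an N-turn flat coil, B = Nμ₀I/(2R) with R = 0.161 m.
B = 202 × 1.38×10⁻⁵ T = 2.79×10⁻³ T.

B ≈ 2.79 mT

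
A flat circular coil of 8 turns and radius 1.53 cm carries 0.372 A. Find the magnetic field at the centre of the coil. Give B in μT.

B ≈ 122 μT

For an N-turn flat coil, B = Nμ₀I/(2R) with R = 0.0153 m.
B = 8 × 1.53×10⁻⁵ T = 1.22×10⁻⁴ T.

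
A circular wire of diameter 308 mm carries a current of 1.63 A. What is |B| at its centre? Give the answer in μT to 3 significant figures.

B ≈ 6.65 μT

At the centre of a circular loop the Biot–Savart law gives B = μ₀I/(2R) (so R = 0.154 m).
B = (4π×10⁻⁷ × 1.63) / (2 × 0.154) = 6.65×10⁻⁶ T.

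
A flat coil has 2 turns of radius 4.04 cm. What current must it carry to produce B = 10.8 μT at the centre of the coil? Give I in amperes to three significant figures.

For an N-turn coil, B = Nμ₀I/(2R) with R = 0.0404 m, so I = 2RB/(Nμ₀) = 2 × 0.0404 × 1.08×10⁻⁵ / (2 × 4π×10⁻⁷) = 0.347 A.

I ≈ 0.347 A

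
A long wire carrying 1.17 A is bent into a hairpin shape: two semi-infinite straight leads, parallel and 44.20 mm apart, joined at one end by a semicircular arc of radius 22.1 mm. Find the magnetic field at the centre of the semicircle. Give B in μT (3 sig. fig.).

B ≈ 27.2 μT

The semicircular arc contributes B_arc = μ₀I·π/(4πR) = μ₀I/(4R) = 1.66×10⁻⁵ T.
Each semi-infinite lead is at perpendicular distance R = 0.0221 m from the centre, with the perpendicular foot at its near end, so it contributes μ₀I/(4πR); both point the same way, together 1.06×10⁻⁵ T.
Arc and leads all point the same direction: B = 1.66×10⁻⁵ + 1.06×10⁻⁵ = 2.72×10⁻⁵ T.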